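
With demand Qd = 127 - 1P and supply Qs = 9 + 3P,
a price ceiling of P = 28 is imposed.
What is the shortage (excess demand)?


At P = 28:
Qd = 127 - 1*28 = 99
Qs = 9 + 3*28 = 93
Shortage = Qd - Qs = 99 - 93 = 6

6


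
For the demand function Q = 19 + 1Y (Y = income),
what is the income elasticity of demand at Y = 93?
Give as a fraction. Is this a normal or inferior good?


dQ/dY = 1
At Y = 93: Q = 19 + 1*93 = 112
Ey = (dQ/dY)(Y/Q) = 1 * 93 / 112 = 93/112
Since Ey > 0, this is a normal good.

93/112 (normal good)


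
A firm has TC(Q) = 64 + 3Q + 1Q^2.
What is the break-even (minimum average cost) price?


AC(Q) = 64/Q + 3 + 1Q
To minimize: dAC/dQ = -64/Q^2 + 1 = 0
Q^2 = 64/1 = 64
Q* = 8
Min AC = 64/8 + 3 + 1*8
Min AC = 8 + 3 + 8 = 19

19


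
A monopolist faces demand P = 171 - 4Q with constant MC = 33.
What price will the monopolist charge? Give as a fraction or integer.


MR = 171 - 8Q
Set MR = MC: 171 - 8Q = 33
Q* = 69/4
Substitute into demand:
P* = 171 - 4*69/4 = 102

102


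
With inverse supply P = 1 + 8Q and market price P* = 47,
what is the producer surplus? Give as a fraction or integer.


Minimum supply price (at Q=0): P_min = 1
Quantity supplied at P* = 47:
Q* = (47 - 1)/8 = 23/4
PS = (1/2) * Q* * (P* - P_min)
PS = (1/2) * 23/4 * (47 - 1)
PS = (1/2) * 23/4 * 46 = 529/4

529/4


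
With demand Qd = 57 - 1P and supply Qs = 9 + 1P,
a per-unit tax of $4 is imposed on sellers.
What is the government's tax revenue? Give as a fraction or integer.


With tax on sellers, new supply: Qs' = 9 + 1(P - 4)
= 5 + 1P
New equilibrium quantity:
Q_new = 31
Tax revenue = tax * Q_new = 4 * 31 = 124

124


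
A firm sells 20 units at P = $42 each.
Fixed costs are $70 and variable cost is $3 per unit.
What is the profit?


Total Revenue = P * Q = 42 * 20 = $840
Total Cost = FC + VC*Q = 70 + 3*20 = $130
Profit = TR - TC = 840 - 130 = $710

$710


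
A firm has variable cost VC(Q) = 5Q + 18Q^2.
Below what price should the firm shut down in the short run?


AVC(Q) = VC(Q)/Q = 5 + 18Q
AVC is increasing in Q, so minimum AVC is at Q -> 0+.
Min AVC = 5
The firm should shut down if P < 5.

5


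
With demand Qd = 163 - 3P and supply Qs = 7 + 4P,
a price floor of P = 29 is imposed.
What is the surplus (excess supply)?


At P = 29:
Qd = 163 - 3*29 = 76
Qs = 7 + 4*29 = 123
Surplus = Qs - Qd = 123 - 76 = 47

47


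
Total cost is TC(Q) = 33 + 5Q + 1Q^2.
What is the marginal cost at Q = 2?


MC = dTC/dQ = 5 + 2*1*Q
At Q = 2:
MC = 5 + 2*2
MC = 5 + 4 = 9

9


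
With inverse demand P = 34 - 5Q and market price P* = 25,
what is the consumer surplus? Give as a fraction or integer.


Maximum willingness to pay (at Q=0): P_max = 34
Quantity demanded at P* = 25:
Q* = (34 - 25)/5 = 9/5
CS = (1/2) * Q* * (P_max - P*)
CS = (1/2) * 9/5 * (34 - 25)
CS = (1/2) * 9/5 * 9 = 81/10

81/10


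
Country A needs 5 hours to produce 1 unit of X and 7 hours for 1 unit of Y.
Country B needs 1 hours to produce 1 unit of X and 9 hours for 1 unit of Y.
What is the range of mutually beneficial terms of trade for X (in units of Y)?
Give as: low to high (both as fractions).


Opportunity cost of X for Country A = hours_X / hours_Y = 5/7 = 5/7 units of Y
Opportunity cost of X for Country B = hours_X / hours_Y = 1/9 = 1/9 units of Y
Terms of trade must be between the two opportunity costs.
Range: 1/9 to 5/7

1/9 to 5/7


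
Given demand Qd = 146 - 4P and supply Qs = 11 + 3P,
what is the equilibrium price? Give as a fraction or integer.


At equilibrium, Qd = Qs.
146 - 4P = 11 + 3P
146 - 11 = 4P + 3P
135 = 7P
P* = 135/7 = 135/7

135/7


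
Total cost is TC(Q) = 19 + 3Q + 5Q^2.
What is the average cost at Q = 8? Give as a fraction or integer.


TC(8) = 19 + 3*8 + 5*8^2
TC(8) = 19 + 24 + 320 = 363
AC = TC/Q = 363/8 = 363/8

363/8


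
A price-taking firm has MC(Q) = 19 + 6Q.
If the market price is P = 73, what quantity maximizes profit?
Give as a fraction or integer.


In perfect competition, profit is maximized where P = MC.
73 = 19 + 6Q
54 = 6Q
Q* = 54/6 = 9

9


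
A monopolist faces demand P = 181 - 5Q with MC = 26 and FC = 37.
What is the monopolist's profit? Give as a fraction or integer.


MR = MC: 181 - 10Q = 26
Q* = 31/2
P* = 181 - 5*31/2 = 207/2
Profit = (P* - MC)*Q* - FC
= (207/2 - 26)*31/2 - 37
= 155/2*31/2 - 37
= 4805/4 - 37 = 4657/4

4657/4


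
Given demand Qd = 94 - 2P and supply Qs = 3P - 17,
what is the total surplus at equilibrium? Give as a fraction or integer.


Find equilibrium: 94 - 2P = 3P - 17
94 + 17 = 5P
P* = 111/5 = 111/5
Q* = 3*111/5 - 17 = 248/5
Inverse demand: P = 47 - Q/2, so P_max = 47
Inverse supply: P = 17/3 + Q/3, so P_min = 17/3
CS = (1/2) * 248/5 * (47 - 111/5) = 15376/25
PS = (1/2) * 248/5 * (111/5 - 17/3) = 30752/75
TS = CS + PS = 15376/25 + 30752/75 = 15376/15

15376/15


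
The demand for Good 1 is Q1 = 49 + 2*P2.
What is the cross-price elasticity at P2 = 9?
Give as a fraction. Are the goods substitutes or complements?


dQ1/dP2 = 2
At P2 = 9: Q1 = 49 + 2*9 = 67
Exy = (dQ1/dP2)(P2/Q1) = 2 * 9 / 67 = 18/67
Since Exy > 0, the goods are substitutes.

18/67 (substitutes)


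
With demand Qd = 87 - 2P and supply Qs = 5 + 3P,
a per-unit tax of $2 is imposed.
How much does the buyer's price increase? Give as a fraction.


With a per-unit tax, the buyer's price increase depends on relative slopes.
Supply slope: d = 3, Demand slope: b = 2
Buyer's price increase = d * tax / (b + d)
= 3 * 2 / (2 + 3)
= 6 / 5 = 6/5

6/5


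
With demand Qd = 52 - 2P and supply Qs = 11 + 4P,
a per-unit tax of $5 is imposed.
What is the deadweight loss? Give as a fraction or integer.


Pre-tax equilibrium quantity: Q* = 115/3
Post-tax equilibrium quantity: Q_tax = 95/3
Reduction in quantity: Q* - Q_tax = 20/3
DWL = (1/2) * tax * (Q* - Q_tax)
DWL = (1/2) * 5 * 20/3 = 50/3

50/3


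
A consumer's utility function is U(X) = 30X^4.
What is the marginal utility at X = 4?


MU = dU/dX = 30*4*X^(4-1)
MU = 120*X^3
At X = 4:
MU = 120 * 4^3
MU = 120 * 64 = 7680

7680


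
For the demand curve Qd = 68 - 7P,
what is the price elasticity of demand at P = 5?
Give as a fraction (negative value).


dQ/dP = -7
At P = 5: Q = 68 - 7*5 = 33
E = (dQ/dP)(P/Q) = (-7)(5/33) = -35/33

-35/33


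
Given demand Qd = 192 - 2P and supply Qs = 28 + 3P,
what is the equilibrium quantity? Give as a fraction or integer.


First find equilibrium price:
192 - 2P = 28 + 3P
P* = 164/5 = 164/5
Then substitute into demand:
Q* = 192 - 2 * 164/5 = 632/5

632/5


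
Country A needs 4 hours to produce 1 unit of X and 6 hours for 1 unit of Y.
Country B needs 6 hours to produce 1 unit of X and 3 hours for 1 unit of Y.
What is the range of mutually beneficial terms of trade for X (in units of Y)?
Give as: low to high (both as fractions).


Opportunity cost of X for Country A = hours_X / hours_Y = 4/6 = 2/3 units of Y
Opportunity cost of X for Country B = hours_X / hours_Y = 6/3 = 2 units of Y
Terms of trade must be between the two opportunity costs.
Range: 2/3 to 2

2/3 to 2


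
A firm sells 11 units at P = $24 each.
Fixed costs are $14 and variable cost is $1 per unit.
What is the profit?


Total Revenue = P * Q = 24 * 11 = $264
Total Cost = FC + VC*Q = 14 + 1*11 = $25
Profit = TR - TC = 264 - 25 = $239

$239


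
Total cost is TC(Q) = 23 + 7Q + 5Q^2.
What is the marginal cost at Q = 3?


MC = dTC/dQ = 7 + 2*5*Q
At Q = 3:
MC = 7 + 10*3
MC = 7 + 30 = 37

37


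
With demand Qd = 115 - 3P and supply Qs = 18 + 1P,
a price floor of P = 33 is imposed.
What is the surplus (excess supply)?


At P = 33:
Qd = 115 - 3*33 = 16
Qs = 18 + 1*33 = 51
Surplus = Qs - Qd = 51 - 16 = 35

35


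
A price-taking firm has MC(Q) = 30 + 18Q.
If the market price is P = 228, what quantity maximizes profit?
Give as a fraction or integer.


In perfect competition, profit is maximized where P = MC.
228 = 30 + 18Q
198 = 18Q
Q* = 198/18 = 11

11


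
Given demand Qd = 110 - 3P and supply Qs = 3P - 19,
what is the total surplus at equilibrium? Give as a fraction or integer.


Find equilibrium: 110 - 3P = 3P - 19
110 + 19 = 6P
P* = 129/6 = 43/2
Q* = 3*43/2 - 19 = 91/2
Inverse demand: P = 110/3 - Q/3, so P_max = 110/3
Inverse supply: P = 19/3 + Q/3, so P_min = 19/3
CS = (1/2) * 91/2 * (110/3 - 43/2) = 8281/24
PS = (1/2) * 91/2 * (43/2 - 19/3) = 8281/24
TS = CS + PS = 8281/24 + 8281/24 = 8281/12

8281/12


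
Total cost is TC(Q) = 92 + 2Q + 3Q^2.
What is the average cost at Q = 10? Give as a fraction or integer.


TC(10) = 92 + 2*10 + 3*10^2
TC(10) = 92 + 20 + 300 = 412
AC = TC/Q = 412/10 = 206/5

206/5


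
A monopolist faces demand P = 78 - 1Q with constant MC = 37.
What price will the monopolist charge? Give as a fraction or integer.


MR = 78 - 2Q
Set MR = MC: 78 - 2Q = 37
Q* = 41/2
Substitute into demand:
P* = 78 - 1*41/2 = 115/2

115/2


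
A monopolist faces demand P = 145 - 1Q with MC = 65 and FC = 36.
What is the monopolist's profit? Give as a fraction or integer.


MR = MC: 145 - 2Q = 65
Q* = 40
P* = 145 - 1*40 = 105
Profit = (P* - MC)*Q* - FC
= (105 - 65)*40 - 36
= 40*40 - 36
= 1600 - 36 = 1564

1564


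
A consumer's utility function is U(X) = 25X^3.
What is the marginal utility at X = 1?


MU = dU/dX = 25*3*X^(3-1)
MU = 75*X^2
At X = 1:
MU = 75 * 1^2
MU = 75 * 1 = 75

75


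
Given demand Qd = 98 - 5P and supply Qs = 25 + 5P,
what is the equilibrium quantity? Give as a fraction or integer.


First find equilibrium price:
98 - 5P = 25 + 5P
P* = 73/10 = 73/10
Then substitute into demand:
Q* = 98 - 5 * 73/10 = 123/2

123/2


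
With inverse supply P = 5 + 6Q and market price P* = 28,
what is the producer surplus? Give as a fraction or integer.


Minimum supply price (at Q=0): P_min = 5
Quantity supplied at P* = 28:
Q* = (28 - 5)/6 = 23/6
PS = (1/2) * Q* * (P* - P_min)
PS = (1/2) * 23/6 * (28 - 5)
PS = (1/2) * 23/6 * 23 = 529/12

529/12


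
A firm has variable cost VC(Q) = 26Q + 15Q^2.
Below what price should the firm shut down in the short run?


AVC(Q) = VC(Q)/Q = 26 + 15Q
AVC is increasing in Q, so minimum AVC is at Q -> 0+.
Min AVC = 26
The firm should shut down if P < 26.

26


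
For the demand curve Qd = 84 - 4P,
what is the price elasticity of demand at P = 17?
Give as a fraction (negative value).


dQ/dP = -4
At P = 17: Q = 84 - 4*17 = 16
E = (dQ/dP)(P/Q) = (-4)(17/16) = -17/4

-17/4


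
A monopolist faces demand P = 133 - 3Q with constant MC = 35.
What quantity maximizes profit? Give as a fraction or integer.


TR = P*Q = (133 - 3Q)Q = 133Q - 3Q^2
MR = dTR/dQ = 133 - 6Q
Set MR = MC:
133 - 6Q = 35
98 = 6Q
Q* = 98/6 = 49/3

49/3


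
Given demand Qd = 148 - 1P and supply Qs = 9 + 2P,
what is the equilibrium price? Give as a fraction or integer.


At equilibrium, Qd = Qs.
148 - 1P = 9 + 2P
148 - 9 = 1P + 2P
139 = 3P
P* = 139/3 = 139/3

139/3


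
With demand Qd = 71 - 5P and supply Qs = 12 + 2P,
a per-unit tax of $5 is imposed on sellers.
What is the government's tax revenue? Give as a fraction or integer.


With tax on sellers, new supply: Qs' = 12 + 2(P - 5)
= 2 + 2P
New equilibrium quantity:
Q_new = 152/7
Tax revenue = tax * Q_new = 5 * 152/7 = 760/7

760/7


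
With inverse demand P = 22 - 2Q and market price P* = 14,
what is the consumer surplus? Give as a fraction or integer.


Maximum willingness to pay (at Q=0): P_max = 22
Quantity demanded at P* = 14:
Q* = (22 - 14)/2 = 4
CS = (1/2) * Q* * (P_max - P*)
CS = (1/2) * 4 * (22 - 14)
CS = (1/2) * 4 * 8 = 16

16


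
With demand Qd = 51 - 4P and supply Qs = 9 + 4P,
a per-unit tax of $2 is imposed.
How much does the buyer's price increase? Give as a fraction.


With a per-unit tax, the buyer's price increase depends on relative slopes.
Supply slope: d = 4, Demand slope: b = 4
Buyer's price increase = d * tax / (b + d)
= 4 * 2 / (4 + 4)
= 8 / 8 = 1

1


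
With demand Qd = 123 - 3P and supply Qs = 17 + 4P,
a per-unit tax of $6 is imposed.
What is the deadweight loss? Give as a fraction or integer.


Pre-tax equilibrium quantity: Q* = 543/7
Post-tax equilibrium quantity: Q_tax = 471/7
Reduction in quantity: Q* - Q_tax = 72/7
DWL = (1/2) * tax * (Q* - Q_tax)
DWL = (1/2) * 6 * 72/7 = 216/7

216/7


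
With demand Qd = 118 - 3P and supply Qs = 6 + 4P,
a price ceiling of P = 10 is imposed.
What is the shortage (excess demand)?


At P = 10:
Qd = 118 - 3*10 = 88
Qs = 6 + 4*10 = 46
Shortage = Qd - Qs = 88 - 46 = 42

42


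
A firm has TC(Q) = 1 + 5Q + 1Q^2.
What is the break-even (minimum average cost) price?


AC(Q) = 1/Q + 5 + 1Q
To minimize: dAC/dQ = -1/Q^2 + 1 = 0
Q^2 = 1/1 = 1
Q* = 1
Min AC = 1/1 + 5 + 1*1
Min AC = 1 + 5 + 1 = 7

7


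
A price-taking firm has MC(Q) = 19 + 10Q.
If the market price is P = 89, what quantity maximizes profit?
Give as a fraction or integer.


In perfect competition, profit is maximized where P = MC.
89 = 19 + 10Q
70 = 10Q
Q* = 70/10 = 7

7


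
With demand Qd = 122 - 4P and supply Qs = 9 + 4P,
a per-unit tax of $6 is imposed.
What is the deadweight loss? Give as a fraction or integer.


Pre-tax equilibrium quantity: Q* = 131/2
Post-tax equilibrium quantity: Q_tax = 107/2
Reduction in quantity: Q* - Q_tax = 12
DWL = (1/2) * tax * (Q* - Q_tax)
DWL = (1/2) * 6 * 12 = 36

36


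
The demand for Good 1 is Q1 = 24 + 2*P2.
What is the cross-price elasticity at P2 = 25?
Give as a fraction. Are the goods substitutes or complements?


dQ1/dP2 = 2
At P2 = 25: Q1 = 24 + 2*25 = 74
Exy = (dQ1/dP2)(P2/Q1) = 2 * 25 / 74 = 25/37
Since Exy > 0, the goods are substitutes.

25/37 (substitutes)


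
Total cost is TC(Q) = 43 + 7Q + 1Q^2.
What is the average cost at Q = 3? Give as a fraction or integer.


TC(3) = 43 + 7*3 + 1*3^2
TC(3) = 43 + 21 + 9 = 73
AC = TC/Q = 73/3 = 73/3

73/3


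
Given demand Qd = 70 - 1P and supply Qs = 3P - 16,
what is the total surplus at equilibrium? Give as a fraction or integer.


Find equilibrium: 70 - 1P = 3P - 16
70 + 16 = 4P
P* = 86/4 = 43/2
Q* = 3*43/2 - 16 = 97/2
Inverse demand: P = 70 - Q/1, so P_max = 70
Inverse supply: P = 16/3 + Q/3, so P_min = 16/3
CS = (1/2) * 97/2 * (70 - 43/2) = 9409/8
PS = (1/2) * 97/2 * (43/2 - 16/3) = 9409/24
TS = CS + PS = 9409/8 + 9409/24 = 9409/6

9409/6


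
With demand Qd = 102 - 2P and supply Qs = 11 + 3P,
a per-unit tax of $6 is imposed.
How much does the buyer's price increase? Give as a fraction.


With a per-unit tax, the buyer's price increase depends on relative slopes.
Supply slope: d = 3, Demand slope: b = 2
Buyer's price increase = d * tax / (b + d)
= 3 * 6 / (2 + 3)
= 18 / 5 = 18/5

18/5


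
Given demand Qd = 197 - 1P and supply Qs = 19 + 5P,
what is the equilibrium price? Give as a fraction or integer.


At equilibrium, Qd = Qs.
197 - 1P = 19 + 5P
197 - 19 = 1P + 5P
178 = 6P
P* = 178/6 = 89/3

89/3


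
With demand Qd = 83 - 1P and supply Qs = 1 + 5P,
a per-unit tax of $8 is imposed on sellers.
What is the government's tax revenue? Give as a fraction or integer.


With tax on sellers, new supply: Qs' = 1 + 5(P - 8)
= 5P - 39
New equilibrium quantity:
Q_new = 188/3
Tax revenue = tax * Q_new = 8 * 188/3 = 1504/3

1504/3


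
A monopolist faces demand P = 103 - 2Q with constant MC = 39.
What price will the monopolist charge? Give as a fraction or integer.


MR = 103 - 4Q
Set MR = MC: 103 - 4Q = 39
Q* = 16
Substitute into demand:
P* = 103 - 2*16 = 71

71


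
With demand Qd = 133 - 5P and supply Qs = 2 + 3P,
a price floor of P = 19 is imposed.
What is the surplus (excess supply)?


At P = 19:
Qd = 133 - 5*19 = 38
Qs = 2 + 3*19 = 59
Surplus = Qs - Qd = 59 - 38 = 21

21


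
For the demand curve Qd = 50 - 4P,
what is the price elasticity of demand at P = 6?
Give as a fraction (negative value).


dQ/dP = -4
At P = 6: Q = 50 - 4*6 = 26
E = (dQ/dP)(P/Q) = (-4)(6/26) = -12/13

-12/13


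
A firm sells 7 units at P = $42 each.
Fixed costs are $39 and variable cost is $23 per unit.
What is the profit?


Total Revenue = P * Q = 42 * 7 = $294
Total Cost = FC + VC*Q = 39 + 23*7 = $200
Profit = TR - TC = 294 - 200 = $94

$94


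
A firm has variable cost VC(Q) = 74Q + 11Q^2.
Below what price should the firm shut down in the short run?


AVC(Q) = VC(Q)/Q = 74 + 11Q
AVC is increasing in Q, so minimum AVC is at Q -> 0+.
Min AVC = 74
The firm should shut down if P < 74.

74


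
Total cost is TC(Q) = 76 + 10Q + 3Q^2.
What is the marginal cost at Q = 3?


MC = dTC/dQ = 10 + 2*3*Q
At Q = 3:
MC = 10 + 6*3
MC = 10 + 18 = 28

28


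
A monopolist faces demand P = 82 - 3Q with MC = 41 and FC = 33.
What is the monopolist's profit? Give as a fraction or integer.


MR = MC: 82 - 6Q = 41
Q* = 41/6
P* = 82 - 3*41/6 = 123/2
Profit = (P* - MC)*Q* - FC
= (123/2 - 41)*41/6 - 33
= 41/2*41/6 - 33
= 1681/12 - 33 = 1285/12

1285/12


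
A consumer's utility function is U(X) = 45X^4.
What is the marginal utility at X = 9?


MU = dU/dX = 45*4*X^(4-1)
MU = 180*X^3
At X = 9:
MU = 180 * 9^3
MU = 180 * 729 = 131220

131220


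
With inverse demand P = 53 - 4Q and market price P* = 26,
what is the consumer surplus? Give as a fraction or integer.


Maximum willingness to pay (at Q=0): P_max = 53
Quantity demanded at P* = 26:
Q* = (53 - 26)/4 = 27/4
CS = (1/2) * Q* * (P_max - P*)
CS = (1/2) * 27/4 * (53 - 26)
CS = (1/2) * 27/4 * 27 = 729/8

729/8


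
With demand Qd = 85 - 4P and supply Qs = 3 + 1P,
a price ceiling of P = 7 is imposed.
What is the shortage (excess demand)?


At P = 7:
Qd = 85 - 4*7 = 57
Qs = 3 + 1*7 = 10
Shortage = Qd - Qs = 57 - 10 = 47

47


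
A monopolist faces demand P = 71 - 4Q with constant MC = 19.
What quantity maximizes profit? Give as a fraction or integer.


TR = P*Q = (71 - 4Q)Q = 71Q - 4Q^2
MR = dTR/dQ = 71 - 8Q
Set MR = MC:
71 - 8Q = 19
52 = 8Q
Q* = 52/8 = 13/2

13/2


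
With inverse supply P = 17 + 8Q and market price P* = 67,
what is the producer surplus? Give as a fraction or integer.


Minimum supply price (at Q=0): P_min = 17
Quantity supplied at P* = 67:
Q* = (67 - 17)/8 = 25/4
PS = (1/2) * Q* * (P* - P_min)
PS = (1/2) * 25/4 * (67 - 17)
PS = (1/2) * 25/4 * 50 = 625/4

625/4


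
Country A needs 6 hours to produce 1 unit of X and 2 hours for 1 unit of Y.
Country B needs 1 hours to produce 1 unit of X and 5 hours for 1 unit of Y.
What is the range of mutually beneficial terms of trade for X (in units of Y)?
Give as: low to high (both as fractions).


Opportunity cost of X for Country A = hours_X / hours_Y = 6/2 = 3 units of Y
Opportunity cost of X for Country B = hours_X / hours_Y = 1/5 = 1/5 units of Y
Terms of trade must be between the two opportunity costs.
Range: 1/5 to 3

1/5 to 3


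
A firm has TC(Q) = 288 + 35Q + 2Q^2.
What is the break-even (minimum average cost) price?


AC(Q) = 288/Q + 35 + 2Q
To minimize: dAC/dQ = -288/Q^2 + 2 = 0
Q^2 = 288/2 = 144
Q* = 12
Min AC = 288/12 + 35 + 2*12
Min AC = 24 + 35 + 24 = 83

83


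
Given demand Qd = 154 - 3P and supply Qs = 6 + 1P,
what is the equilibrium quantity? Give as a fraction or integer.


First find equilibrium price:
154 - 3P = 6 + 1P
P* = 148/4 = 37
Then substitute into demand:
Q* = 154 - 3 * 37 = 43

43


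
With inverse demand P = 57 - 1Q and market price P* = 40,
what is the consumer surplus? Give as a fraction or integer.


Maximum willingness to pay (at Q=0): P_max = 57
Quantity demanded at P* = 40:
Q* = (57 - 40)/1 = 17
CS = (1/2) * Q* * (P_max - P*)
CS = (1/2) * 17 * (57 - 40)
CS = (1/2) * 17 * 17 = 289/2

289/2


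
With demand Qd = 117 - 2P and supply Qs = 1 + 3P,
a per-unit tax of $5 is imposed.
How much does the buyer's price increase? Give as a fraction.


With a per-unit tax, the buyer's price increase depends on relative slopes.
Supply slope: d = 3, Demand slope: b = 2
Buyer's price increase = d * tax / (b + d)
= 3 * 5 / (2 + 3)
= 15 / 5 = 3

3


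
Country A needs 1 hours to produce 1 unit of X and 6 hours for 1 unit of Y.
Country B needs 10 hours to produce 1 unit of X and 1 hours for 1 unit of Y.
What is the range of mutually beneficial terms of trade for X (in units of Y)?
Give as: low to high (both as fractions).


Opportunity cost of X for Country A = hours_X / hours_Y = 1/6 = 1/6 units of Y
Opportunity cost of X for Country B = hours_X / hours_Y = 10/1 = 10 units of Y
Terms of trade must be between the two opportunity costs.
Range: 1/6 to 10

1/6 to 10


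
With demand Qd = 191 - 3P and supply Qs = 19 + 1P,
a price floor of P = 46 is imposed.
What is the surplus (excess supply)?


At P = 46:
Qd = 191 - 3*46 = 53
Qs = 19 + 1*46 = 65
Surplus = Qs - Qd = 65 - 53 = 12

12


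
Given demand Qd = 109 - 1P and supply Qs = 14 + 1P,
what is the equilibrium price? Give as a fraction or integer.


At equilibrium, Qd = Qs.
109 - 1P = 14 + 1P
109 - 14 = 1P + 1P
95 = 2P
P* = 95/2 = 95/2

95/2


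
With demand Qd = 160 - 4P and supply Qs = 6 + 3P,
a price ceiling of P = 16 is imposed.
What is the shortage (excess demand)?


At P = 16:
Qd = 160 - 4*16 = 96
Qs = 6 + 3*16 = 54
Shortage = Qd - Qs = 96 - 54 = 42

42


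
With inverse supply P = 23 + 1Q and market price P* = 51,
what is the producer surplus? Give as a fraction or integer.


Minimum supply price (at Q=0): P_min = 23
Quantity supplied at P* = 51:
Q* = (51 - 23)/1 = 28
PS = (1/2) * Q* * (P* - P_min)
PS = (1/2) * 28 * (51 - 23)
PS = (1/2) * 28 * 28 = 392

392


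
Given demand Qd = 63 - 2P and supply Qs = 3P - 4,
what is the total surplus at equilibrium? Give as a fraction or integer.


Find equilibrium: 63 - 2P = 3P - 4
63 + 4 = 5P
P* = 67/5 = 67/5
Q* = 3*67/5 - 4 = 181/5
Inverse demand: P = 63/2 - Q/2, so P_max = 63/2
Inverse supply: P = 4/3 + Q/3, so P_min = 4/3
CS = (1/2) * 181/5 * (63/2 - 67/5) = 32761/100
PS = (1/2) * 181/5 * (67/5 - 4/3) = 32761/150
TS = CS + PS = 32761/100 + 32761/150 = 32761/60

32761/60


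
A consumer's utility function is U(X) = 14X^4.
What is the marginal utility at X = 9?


MU = dU/dX = 14*4*X^(4-1)
MU = 56*X^3
At X = 9:
MU = 56 * 9^3
MU = 56 * 729 = 40824

40824


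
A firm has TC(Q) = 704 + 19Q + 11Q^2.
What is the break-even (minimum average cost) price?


AC(Q) = 704/Q + 19 + 11Q
To minimize: dAC/dQ = -704/Q^2 + 11 = 0
Q^2 = 704/11 = 64
Q* = 8
Min AC = 704/8 + 19 + 11*8
Min AC = 88 + 19 + 88 = 195

195


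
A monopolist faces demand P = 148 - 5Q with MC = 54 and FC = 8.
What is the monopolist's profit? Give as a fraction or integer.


MR = MC: 148 - 10Q = 54
Q* = 47/5
P* = 148 - 5*47/5 = 101
Profit = (P* - MC)*Q* - FC
= (101 - 54)*47/5 - 8
= 47*47/5 - 8
= 2209/5 - 8 = 2169/5

2169/5


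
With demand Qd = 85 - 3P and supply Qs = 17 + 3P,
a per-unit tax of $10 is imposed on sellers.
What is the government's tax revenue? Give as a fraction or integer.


With tax on sellers, new supply: Qs' = 17 + 3(P - 10)
= 3P - 13
New equilibrium quantity:
Q_new = 36
Tax revenue = tax * Q_new = 10 * 36 = 360

360


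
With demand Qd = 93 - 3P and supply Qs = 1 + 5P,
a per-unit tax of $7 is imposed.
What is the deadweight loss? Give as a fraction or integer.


Pre-tax equilibrium quantity: Q* = 117/2
Post-tax equilibrium quantity: Q_tax = 363/8
Reduction in quantity: Q* - Q_tax = 105/8
DWL = (1/2) * tax * (Q* - Q_tax)
DWL = (1/2) * 7 * 105/8 = 735/16

735/16


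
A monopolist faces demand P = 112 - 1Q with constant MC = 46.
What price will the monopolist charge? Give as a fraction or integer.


MR = 112 - 2Q
Set MR = MC: 112 - 2Q = 46
Q* = 33
Substitute into demand:
P* = 112 - 1*33 = 79

79


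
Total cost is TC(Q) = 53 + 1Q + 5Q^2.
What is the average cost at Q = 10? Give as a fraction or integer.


TC(10) = 53 + 1*10 + 5*10^2
TC(10) = 53 + 10 + 500 = 563
AC = TC/Q = 563/10 = 563/10

563/10


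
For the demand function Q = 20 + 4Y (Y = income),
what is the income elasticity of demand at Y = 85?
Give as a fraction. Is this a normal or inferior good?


dQ/dY = 4
At Y = 85: Q = 20 + 4*85 = 360
Ey = (dQ/dY)(Y/Q) = 4 * 85 / 360 = 17/18
Since Ey > 0, this is a normal good.

17/18 (normal good)


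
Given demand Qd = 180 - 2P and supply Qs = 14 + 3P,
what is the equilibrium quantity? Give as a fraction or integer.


First find equilibrium price:
180 - 2P = 14 + 3P
P* = 166/5 = 166/5
Then substitute into demand:
Q* = 180 - 2 * 166/5 = 568/5

568/5


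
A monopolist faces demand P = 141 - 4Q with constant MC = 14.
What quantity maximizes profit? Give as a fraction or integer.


TR = P*Q = (141 - 4Q)Q = 141Q - 4Q^2
MR = dTR/dQ = 141 - 8Q
Set MR = MC:
141 - 8Q = 14
127 = 8Q
Q* = 127/8 = 127/8

127/8


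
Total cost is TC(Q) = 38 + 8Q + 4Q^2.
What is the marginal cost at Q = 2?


MC = dTC/dQ = 8 + 2*4*Q
At Q = 2:
MC = 8 + 8*2
MC = 8 + 16 = 24

24


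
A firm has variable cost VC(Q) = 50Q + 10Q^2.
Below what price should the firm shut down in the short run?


AVC(Q) = VC(Q)/Q = 50 + 10Q
AVC is increasing in Q, so minimum AVC is at Q -> 0+.
Min AVC = 50
The firm should shut down if P < 50.

50


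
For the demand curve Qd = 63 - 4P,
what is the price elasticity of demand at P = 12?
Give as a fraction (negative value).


dQ/dP = -4
At P = 12: Q = 63 - 4*12 = 15
E = (dQ/dP)(P/Q) = (-4)(12/15) = -16/5

-16/5


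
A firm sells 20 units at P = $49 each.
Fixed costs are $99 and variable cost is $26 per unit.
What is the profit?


Total Revenue = P * Q = 49 * 20 = $980
Total Cost = FC + VC*Q = 99 + 26*20 = $619
Profit = TR - TC = 980 - 619 = $361

$361


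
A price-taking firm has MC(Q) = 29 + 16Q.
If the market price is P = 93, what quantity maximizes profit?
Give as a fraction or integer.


In perfect competition, profit is maximized where P = MC.
93 = 29 + 16Q
64 = 16Q
Q* = 64/16 = 4

4


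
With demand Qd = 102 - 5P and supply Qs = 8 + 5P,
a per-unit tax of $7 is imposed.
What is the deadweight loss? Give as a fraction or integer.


Pre-tax equilibrium quantity: Q* = 55
Post-tax equilibrium quantity: Q_tax = 75/2
Reduction in quantity: Q* - Q_tax = 35/2
DWL = (1/2) * tax * (Q* - Q_tax)
DWL = (1/2) * 7 * 35/2 = 245/4

245/4


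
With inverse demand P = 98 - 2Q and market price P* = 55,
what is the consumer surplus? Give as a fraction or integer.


Maximum willingness to pay (at Q=0): P_max = 98
Quantity demanded at P* = 55:
Q* = (98 - 55)/2 = 43/2
CS = (1/2) * Q* * (P_max - P*)
CS = (1/2) * 43/2 * (98 - 55)
CS = (1/2) * 43/2 * 43 = 1849/4

1849/4


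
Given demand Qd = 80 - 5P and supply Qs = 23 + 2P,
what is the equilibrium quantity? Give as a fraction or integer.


First find equilibrium price:
80 - 5P = 23 + 2P
P* = 57/7 = 57/7
Then substitute into demand:
Q* = 80 - 5 * 57/7 = 275/7

275/7


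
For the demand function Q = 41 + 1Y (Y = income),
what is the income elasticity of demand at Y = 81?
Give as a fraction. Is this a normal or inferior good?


dQ/dY = 1
At Y = 81: Q = 41 + 1*81 = 122
Ey = (dQ/dY)(Y/Q) = 1 * 81 / 122 = 81/122
Since Ey > 0, this is a normal good.

81/122 (normal good)


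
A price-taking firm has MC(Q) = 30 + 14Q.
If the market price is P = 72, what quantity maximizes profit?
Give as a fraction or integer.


In perfect competition, profit is maximized where P = MC.
72 = 30 + 14Q
42 = 14Q
Q* = 42/14 = 3

3


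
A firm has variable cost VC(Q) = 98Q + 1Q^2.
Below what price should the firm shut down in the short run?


AVC(Q) = VC(Q)/Q = 98 + 1Q
AVC is increasing in Q, so minimum AVC is at Q -> 0+.
Min AVC = 98
The firm should shut down if P < 98.

98


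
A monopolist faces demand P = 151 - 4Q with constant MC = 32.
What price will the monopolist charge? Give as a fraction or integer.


MR = 151 - 8Q
Set MR = MC: 151 - 8Q = 32
Q* = 119/8
Substitute into demand:
P* = 151 - 4*119/8 = 183/2

183/2


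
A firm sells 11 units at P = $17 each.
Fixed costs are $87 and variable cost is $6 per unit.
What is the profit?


Total Revenue = P * Q = 17 * 11 = $187
Total Cost = FC + VC*Q = 87 + 6*11 = $153
Profit = TR - TC = 187 - 153 = $34

$34


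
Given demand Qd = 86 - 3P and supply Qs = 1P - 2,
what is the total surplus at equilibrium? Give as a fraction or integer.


Find equilibrium: 86 - 3P = 1P - 2
86 + 2 = 4P
P* = 88/4 = 22
Q* = 1*22 - 2 = 20
Inverse demand: P = 86/3 - Q/3, so P_max = 86/3
Inverse supply: P = 2 + Q/1, so P_min = 2
CS = (1/2) * 20 * (86/3 - 22) = 200/3
PS = (1/2) * 20 * (22 - 2) = 200
TS = CS + PS = 200/3 + 200 = 800/3

800/3


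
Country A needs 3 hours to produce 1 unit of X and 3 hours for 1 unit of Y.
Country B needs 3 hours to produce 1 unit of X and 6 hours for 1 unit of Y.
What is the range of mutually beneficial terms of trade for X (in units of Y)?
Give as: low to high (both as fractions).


Opportunity cost of X for Country A = hours_X / hours_Y = 3/3 = 1 units of Y
Opportunity cost of X for Country B = hours_X / hours_Y = 3/6 = 1/2 units of Y
Terms of trade must be between the two opportunity costs.
Range: 1/2 to 1

1/2 to 1


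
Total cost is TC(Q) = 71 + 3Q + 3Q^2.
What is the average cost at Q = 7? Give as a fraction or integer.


TC(7) = 71 + 3*7 + 3*7^2
TC(7) = 71 + 21 + 147 = 239
AC = TC/Q = 239/7 = 239/7

239/7


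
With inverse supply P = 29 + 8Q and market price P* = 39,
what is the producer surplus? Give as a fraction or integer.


Minimum supply price (at Q=0): P_min = 29
Quantity supplied at P* = 39:
Q* = (39 - 29)/8 = 5/4
PS = (1/2) * Q* * (P* - P_min)
PS = (1/2) * 5/4 * (39 - 29)
PS = (1/2) * 5/4 * 10 = 25/4

25/4


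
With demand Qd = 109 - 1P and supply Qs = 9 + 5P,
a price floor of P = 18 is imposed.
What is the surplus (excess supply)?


At P = 18:
Qd = 109 - 1*18 = 91
Qs = 9 + 5*18 = 99
Surplus = Qs - Qd = 99 - 91 = 8

8


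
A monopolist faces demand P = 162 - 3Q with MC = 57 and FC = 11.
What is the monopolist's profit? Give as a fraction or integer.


MR = MC: 162 - 6Q = 57
Q* = 35/2
P* = 162 - 3*35/2 = 219/2
Profit = (P* - MC)*Q* - FC
= (219/2 - 57)*35/2 - 11
= 105/2*35/2 - 11
= 3675/4 - 11 = 3631/4

3631/4


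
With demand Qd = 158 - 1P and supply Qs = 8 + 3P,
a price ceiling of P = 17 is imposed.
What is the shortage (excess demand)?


At P = 17:
Qd = 158 - 1*17 = 141
Qs = 8 + 3*17 = 59
Shortage = Qd - Qs = 141 - 59 = 82

82


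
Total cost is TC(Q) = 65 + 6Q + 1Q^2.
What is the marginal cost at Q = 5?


MC = dTC/dQ = 6 + 2*1*Q
At Q = 5:
MC = 6 + 2*5
MC = 6 + 10 = 16

16


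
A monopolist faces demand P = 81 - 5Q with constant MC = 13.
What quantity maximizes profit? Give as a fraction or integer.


TR = P*Q = (81 - 5Q)Q = 81Q - 5Q^2
MR = dTR/dQ = 81 - 10Q
Set MR = MC:
81 - 10Q = 13
68 = 10Q
Q* = 68/10 = 34/5

34/5


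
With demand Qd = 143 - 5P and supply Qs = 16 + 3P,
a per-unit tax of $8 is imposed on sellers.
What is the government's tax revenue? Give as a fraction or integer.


With tax on sellers, new supply: Qs' = 16 + 3(P - 8)
= 3P - 8
New equilibrium quantity:
Q_new = 389/8
Tax revenue = tax * Q_new = 8 * 389/8 = 389

389


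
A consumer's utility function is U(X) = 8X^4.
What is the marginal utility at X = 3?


MU = dU/dX = 8*4*X^(4-1)
MU = 32*X^3
At X = 3:
MU = 32 * 3^3
MU = 32 * 27 = 864

864


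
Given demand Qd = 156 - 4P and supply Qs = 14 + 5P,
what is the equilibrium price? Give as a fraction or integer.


At equilibrium, Qd = Qs.
156 - 4P = 14 + 5P
156 - 14 = 4P + 5P
142 = 9P
P* = 142/9 = 142/9

142/9


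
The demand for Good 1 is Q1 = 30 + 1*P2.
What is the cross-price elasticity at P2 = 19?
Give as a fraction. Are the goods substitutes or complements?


dQ1/dP2 = 1
At P2 = 19: Q1 = 30 + 1*19 = 49
Exy = (dQ1/dP2)(P2/Q1) = 1 * 19 / 49 = 19/49
Since Exy > 0, the goods are substitutes.

19/49 (substitutes)


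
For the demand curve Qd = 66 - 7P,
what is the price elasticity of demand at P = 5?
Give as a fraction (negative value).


dQ/dP = -7
At P = 5: Q = 66 - 7*5 = 31
E = (dQ/dP)(P/Q) = (-7)(5/31) = -35/31

-35/31


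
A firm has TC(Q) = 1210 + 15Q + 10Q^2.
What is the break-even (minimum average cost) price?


AC(Q) = 1210/Q + 15 + 10Q
To minimize: dAC/dQ = -1210/Q^2 + 10 = 0
Q^2 = 1210/10 = 121
Q* = 11
Min AC = 1210/11 + 15 + 10*11
Min AC = 110 + 15 + 110 = 235

235


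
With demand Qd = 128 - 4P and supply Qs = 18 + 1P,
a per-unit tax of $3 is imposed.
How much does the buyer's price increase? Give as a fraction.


With a per-unit tax, the buyer's price increase depends on relative slopes.
Supply slope: d = 1, Demand slope: b = 4
Buyer's price increase = d * tax / (b + d)
= 1 * 3 / (4 + 1)
= 3 / 5 = 3/5

3/5


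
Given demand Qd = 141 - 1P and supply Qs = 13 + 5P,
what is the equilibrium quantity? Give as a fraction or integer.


First find equilibrium price:
141 - 1P = 13 + 5P
P* = 128/6 = 64/3
Then substitute into demand:
Q* = 141 - 1 * 64/3 = 359/3

359/3


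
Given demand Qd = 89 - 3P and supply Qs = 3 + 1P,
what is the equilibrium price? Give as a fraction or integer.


At equilibrium, Qd = Qs.
89 - 3P = 3 + 1P
89 - 3 = 3P + 1P
86 = 4P
P* = 86/4 = 43/2

43/2


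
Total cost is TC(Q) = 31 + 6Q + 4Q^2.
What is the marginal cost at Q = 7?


MC = dTC/dQ = 6 + 2*4*Q
At Q = 7:
MC = 6 + 8*7
MC = 6 + 56 = 62

62


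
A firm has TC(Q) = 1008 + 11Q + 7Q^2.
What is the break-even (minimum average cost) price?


AC(Q) = 1008/Q + 11 + 7Q
To minimize: dAC/dQ = -1008/Q^2 + 7 = 0
Q^2 = 1008/7 = 144
Q* = 12
Min AC = 1008/12 + 11 + 7*12
Min AC = 84 + 11 + 84 = 179

179


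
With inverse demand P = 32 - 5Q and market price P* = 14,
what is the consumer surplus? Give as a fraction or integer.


Maximum willingness to pay (at Q=0): P_max = 32
Quantity demanded at P* = 14:
Q* = (32 - 14)/5 = 18/5
CS = (1/2) * Q* * (P_max - P*)
CS = (1/2) * 18/5 * (32 - 14)
CS = (1/2) * 18/5 * 18 = 162/5

162/5


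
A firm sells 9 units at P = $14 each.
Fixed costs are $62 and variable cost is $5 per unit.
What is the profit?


Total Revenue = P * Q = 14 * 9 = $126
Total Cost = FC + VC*Q = 62 + 5*9 = $107
Profit = TR - TC = 126 - 107 = $19

$19


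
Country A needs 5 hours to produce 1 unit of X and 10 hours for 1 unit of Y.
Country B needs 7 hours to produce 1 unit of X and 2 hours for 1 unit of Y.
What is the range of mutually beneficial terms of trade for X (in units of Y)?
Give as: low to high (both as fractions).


Opportunity cost of X for Country A = hours_X / hours_Y = 5/10 = 1/2 units of Y
Opportunity cost of X for Country B = hours_X / hours_Y = 7/2 = 7/2 units of Y
Terms of trade must be between the two opportunity costs.
Range: 1/2 to 7/2

1/2 to 7/2


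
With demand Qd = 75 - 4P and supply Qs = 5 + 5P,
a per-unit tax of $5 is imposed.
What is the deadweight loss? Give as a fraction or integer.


Pre-tax equilibrium quantity: Q* = 395/9
Post-tax equilibrium quantity: Q_tax = 295/9
Reduction in quantity: Q* - Q_tax = 100/9
DWL = (1/2) * tax * (Q* - Q_tax)
DWL = (1/2) * 5 * 100/9 = 250/9

250/9


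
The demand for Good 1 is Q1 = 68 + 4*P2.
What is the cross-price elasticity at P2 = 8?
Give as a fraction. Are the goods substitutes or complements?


dQ1/dP2 = 4
At P2 = 8: Q1 = 68 + 4*8 = 100
Exy = (dQ1/dP2)(P2/Q1) = 4 * 8 / 100 = 8/25
Since Exy > 0, the goods are substitutes.

8/25 (substitutes)


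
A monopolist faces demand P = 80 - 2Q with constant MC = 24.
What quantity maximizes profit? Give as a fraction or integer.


TR = P*Q = (80 - 2Q)Q = 80Q - 2Q^2
MR = dTR/dQ = 80 - 4Q
Set MR = MC:
80 - 4Q = 24
56 = 4Q
Q* = 56/4 = 14

14


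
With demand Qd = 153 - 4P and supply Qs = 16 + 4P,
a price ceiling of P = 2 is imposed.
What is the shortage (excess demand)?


At P = 2:
Qd = 153 - 4*2 = 145
Qs = 16 + 4*2 = 24
Shortage = Qd - Qs = 145 - 24 = 121

121


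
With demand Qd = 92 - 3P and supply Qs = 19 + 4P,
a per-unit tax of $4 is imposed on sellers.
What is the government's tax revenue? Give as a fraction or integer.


With tax on sellers, new supply: Qs' = 19 + 4(P - 4)
= 3 + 4P
New equilibrium quantity:
Q_new = 377/7
Tax revenue = tax * Q_new = 4 * 377/7 = 1508/7

1508/7


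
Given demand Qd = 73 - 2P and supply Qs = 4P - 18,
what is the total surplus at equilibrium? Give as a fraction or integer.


Find equilibrium: 73 - 2P = 4P - 18
73 + 18 = 6P
P* = 91/6 = 91/6
Q* = 4*91/6 - 18 = 128/3
Inverse demand: P = 73/2 - Q/2, so P_max = 73/2
Inverse supply: P = 9/2 + Q/4, so P_min = 9/2
CS = (1/2) * 128/3 * (73/2 - 91/6) = 4096/9
PS = (1/2) * 128/3 * (91/6 - 9/2) = 2048/9
TS = CS + PS = 4096/9 + 2048/9 = 2048/3

2048/3


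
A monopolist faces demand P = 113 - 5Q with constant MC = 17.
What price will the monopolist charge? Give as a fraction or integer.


MR = 113 - 10Q
Set MR = MC: 113 - 10Q = 17
Q* = 48/5
Substitute into demand:
P* = 113 - 5*48/5 = 65

65


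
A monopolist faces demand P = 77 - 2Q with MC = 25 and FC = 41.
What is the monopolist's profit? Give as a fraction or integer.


MR = MC: 77 - 4Q = 25
Q* = 13
P* = 77 - 2*13 = 51
Profit = (P* - MC)*Q* - FC
= (51 - 25)*13 - 41
= 26*13 - 41
= 338 - 41 = 297

297


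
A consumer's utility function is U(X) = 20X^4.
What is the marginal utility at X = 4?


MU = dU/dX = 20*4*X^(4-1)
MU = 80*X^3
At X = 4:
MU = 80 * 4^3
MU = 80 * 64 = 5120

5120


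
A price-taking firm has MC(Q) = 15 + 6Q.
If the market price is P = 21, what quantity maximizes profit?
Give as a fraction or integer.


In perfect competition, profit is maximized where P = MC.
21 = 15 + 6Q
6 = 6Q
Q* = 6/6 = 1

1


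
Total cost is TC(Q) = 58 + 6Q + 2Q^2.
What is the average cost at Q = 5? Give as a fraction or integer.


TC(5) = 58 + 6*5 + 2*5^2
TC(5) = 58 + 30 + 50 = 138
AC = TC/Q = 138/5 = 138/5

138/5


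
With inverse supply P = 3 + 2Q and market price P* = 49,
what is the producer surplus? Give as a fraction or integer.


Minimum supply price (at Q=0): P_min = 3
Quantity supplied at P* = 49:
Q* = (49 - 3)/2 = 23
PS = (1/2) * Q* * (P* - P_min)
PS = (1/2) * 23 * (49 - 3)
PS = (1/2) * 23 * 46 = 529

529


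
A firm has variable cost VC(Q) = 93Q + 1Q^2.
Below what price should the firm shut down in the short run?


AVC(Q) = VC(Q)/Q = 93 + 1Q
AVC is increasing in Q, so minimum AVC is at Q -> 0+.
Min AVC = 93
The firm should shut down if P < 93.

93


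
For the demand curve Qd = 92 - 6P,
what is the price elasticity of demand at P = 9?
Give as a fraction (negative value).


dQ/dP = -6
At P = 9: Q = 92 - 6*9 = 38
E = (dQ/dP)(P/Q) = (-6)(9/38) = -27/19

-27/19


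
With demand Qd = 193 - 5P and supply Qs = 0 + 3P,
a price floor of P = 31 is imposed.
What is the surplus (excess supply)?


At P = 31:
Qd = 193 - 5*31 = 38
Qs = 0 + 3*31 = 93
Surplus = Qs - Qd = 93 - 38 = 55

55


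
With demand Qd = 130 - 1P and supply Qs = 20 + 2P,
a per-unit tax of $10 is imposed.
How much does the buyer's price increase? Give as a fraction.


With a per-unit tax, the buyer's price increase depends on relative slopes.
Supply slope: d = 2, Demand slope: b = 1
Buyer's price increase = d * tax / (b + d)
= 2 * 10 / (1 + 2)
= 20 / 3 = 20/3

20/3


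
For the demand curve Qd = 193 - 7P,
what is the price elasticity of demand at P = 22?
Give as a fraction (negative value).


dQ/dP = -7
At P = 22: Q = 193 - 7*22 = 39
E = (dQ/dP)(P/Q) = (-7)(22/39) = -154/39

-154/39


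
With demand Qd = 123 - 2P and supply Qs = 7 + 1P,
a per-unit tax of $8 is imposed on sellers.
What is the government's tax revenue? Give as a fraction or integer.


With tax on sellers, new supply: Qs' = 7 + 1(P - 8)
= 1P - 1
New equilibrium quantity:
Q_new = 121/3
Tax revenue = tax * Q_new = 8 * 121/3 = 968/3

968/3


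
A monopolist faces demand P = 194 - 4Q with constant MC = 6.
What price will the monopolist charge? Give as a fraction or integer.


MR = 194 - 8Q
Set MR = MC: 194 - 8Q = 6
Q* = 47/2
Substitute into demand:
P* = 194 - 4*47/2 = 100

100


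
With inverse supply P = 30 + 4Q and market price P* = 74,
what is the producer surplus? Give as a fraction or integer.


Minimum supply price (at Q=0): P_min = 30
Quantity supplied at P* = 74:
Q* = (74 - 30)/4 = 11
PS = (1/2) * Q* * (P* - P_min)
PS = (1/2) * 11 * (74 - 30)
PS = (1/2) * 11 * 44 = 242

242
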